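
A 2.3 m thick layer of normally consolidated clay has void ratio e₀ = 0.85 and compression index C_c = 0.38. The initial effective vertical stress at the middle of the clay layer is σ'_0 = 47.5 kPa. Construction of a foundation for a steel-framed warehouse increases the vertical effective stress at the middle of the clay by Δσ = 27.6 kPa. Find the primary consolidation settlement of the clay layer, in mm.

S_c ≈ 94 mm

Final effective stress: σ'_f = σ'_0 + Δσ = 47.5 + 27.6 = 75.1 kPa.
Normally consolidated clay, so the full stress increment lies on the virgin compression line:
S_c = C_c·H/(1+e₀)·log₁₀(σ'_f/σ'_0) = 0.38×2.3/(1+0.85)×log₁₀(75.1/47.5)
    = 0.47243 × 0.19895 = 0.09399 m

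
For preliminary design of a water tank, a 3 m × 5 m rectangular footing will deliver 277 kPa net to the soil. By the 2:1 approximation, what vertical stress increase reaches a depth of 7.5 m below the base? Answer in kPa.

By the 2:1 method the load spreads at 1 horizontal : 2 vertical, so at depth z the loaded area has grown by z in each plan dimension:
Δσ = qBL/((B+z)(L+z)) = 277×3×5/((3+7.5)(5+7.5)) = 31.657 kPa

Δσ_z ≈ 31.7 kPa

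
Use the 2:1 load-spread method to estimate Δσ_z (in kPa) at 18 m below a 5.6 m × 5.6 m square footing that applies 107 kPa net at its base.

Δσ_z ≈ 6.02 kPa

By the 2:1 method the load spreads at 1 horizontal : 2 vertical, so at depth z the loaded area has grown by z in each plan dimension:
Δσ = qBL/((B+z)(L+z)) = 107×5.6×5.6/((5.6+18)(5.6+18)) = 6.0247 kPa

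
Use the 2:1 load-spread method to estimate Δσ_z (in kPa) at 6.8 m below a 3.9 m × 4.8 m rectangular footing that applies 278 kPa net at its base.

Δσ_z ≈ 41.9 kPa

By the 2:1 method the load spreads at 1 horizontal : 2 vertical, so at depth z the loaded area has grown by z in each plan dimension:
Δσ = qBL/((B+z)(L+z)) = 278×3.9×4.8/((3.9+6.8)(4.8+6.8)) = 41.928 kPa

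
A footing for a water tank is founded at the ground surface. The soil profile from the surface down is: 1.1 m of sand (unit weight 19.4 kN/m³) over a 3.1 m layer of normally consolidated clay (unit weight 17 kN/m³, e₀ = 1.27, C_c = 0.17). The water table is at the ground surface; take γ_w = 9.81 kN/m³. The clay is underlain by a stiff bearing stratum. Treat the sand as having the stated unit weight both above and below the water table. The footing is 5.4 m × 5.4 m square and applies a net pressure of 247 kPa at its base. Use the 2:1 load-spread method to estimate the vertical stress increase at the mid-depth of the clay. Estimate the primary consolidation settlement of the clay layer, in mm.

S_c ≈ 183 mm

Mid-depth of clay below the ground surface: z = 1.1 + 3.1/2 = 2.65 m.
Total vertical stress at mid-clay: σ_v = 19.4×1.1 + 17×1.55 = 47.69 kPa.
Pore pressure: u = 9.81×(2.65 − 0) = 25.997 kPa.
Initial effective stress: σ'_0 = σ_v − u = 47.69 − 25.997 = 21.693 kPa.
Stress increase at mid-clay by the 2:1 spreading method:
Δσ = qBL/((B+z)(L+z)) = 247×5.4×5.4/((5.4+2.65)(5.4+2.65)) = 111.15 kPa
Final effective stress: σ'_f = σ'_0 + Δσ = 21.693 + 111.15 = 132.84 kPa.
Normally consolidated clay, so the full stress increment lies on the virgin compression line:
S_c = C_c·H/(1+e₀)·log₁₀(σ'_f/σ'_0) = 0.17×3.1/(1+1.27)×log₁₀(132.84/21.693)
    = 0.23216 × 0.78701 = 0.1827 m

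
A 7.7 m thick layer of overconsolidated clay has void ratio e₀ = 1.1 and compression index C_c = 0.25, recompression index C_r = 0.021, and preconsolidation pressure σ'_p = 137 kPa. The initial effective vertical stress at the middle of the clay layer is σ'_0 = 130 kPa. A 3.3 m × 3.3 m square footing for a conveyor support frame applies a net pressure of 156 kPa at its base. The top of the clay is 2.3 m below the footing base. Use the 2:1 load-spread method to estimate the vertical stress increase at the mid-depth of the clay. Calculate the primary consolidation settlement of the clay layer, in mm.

S_c ≈ 35.2 mm

Mid-depth of clay below the footing base: z = 2.3 + 7.7/2 = 6.15 m.
Stress increase at mid-clay by the 2:1 spreading method:
Δσ = qBL/((B+z)(L+z)) = 156×3.3×3.3/((3.3+6.15)(3.3+6.15)) = 19.023 kPa
Final effective stress: σ'_f = 130 + 19.023 = 149.02 kPa.
σ'_f = 149.02 > σ'_p = 137 kPa, so the stress path crosses the preconsolidation pressure — recompression up to σ'_p, then virgin compression beyond:
S_c = H/(1+e₀)·[C_r·log₁₀(σ'_p/σ'_0) + C_c·log₁₀(σ'_f/σ'_p)]
    = 7.7/2.1 × [0.021×log₁₀(137/130) + 0.25×log₁₀(149.02/137)]
    = 3.6667 × [0.00047832 + 0.009131] = 0.03523 m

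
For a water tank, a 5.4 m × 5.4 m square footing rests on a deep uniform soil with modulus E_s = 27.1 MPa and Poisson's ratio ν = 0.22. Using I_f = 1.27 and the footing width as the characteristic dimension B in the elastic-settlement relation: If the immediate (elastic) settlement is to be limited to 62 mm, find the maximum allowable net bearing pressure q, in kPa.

q ≈ 257 kPa

E_s = 27.1 MPa = 27100 kPa.
S_e = q·B·(1−ν²)/E_s · I_f  ⇒  q = S_e·E_s / (B·(1−ν²)·I_f).
q = 0.062 × 27100 / (5.4 × 0.9516 × 1.27) = 257.5 kPa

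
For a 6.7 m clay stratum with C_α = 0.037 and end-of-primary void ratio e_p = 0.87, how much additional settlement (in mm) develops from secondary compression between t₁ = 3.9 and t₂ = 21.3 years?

Secondary compression: S_s = C_α·H/(1+e_p)·log₁₀(t₂/t₁)
S_s = 0.037×6.7/(1+0.87)×log₁₀(21.3/3.9)
    = 0.1326 × 0.7373 = 0.09774 m

S_s ≈ 97.7 mm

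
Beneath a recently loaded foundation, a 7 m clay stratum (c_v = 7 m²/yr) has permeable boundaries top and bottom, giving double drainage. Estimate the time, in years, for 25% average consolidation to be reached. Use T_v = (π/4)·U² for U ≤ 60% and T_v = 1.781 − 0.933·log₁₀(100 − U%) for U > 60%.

t ≈ 0.0859 years

Drainage path length: H_d = H/2 = 3.5 m (double drainage).
U ≤ 60%: T_v = (π/4)·U² = (π/4)×0.25² = 0.049087.
t = T_v·H_d²/c_v = 0.049087×3.5²/7 = 0.0859 years.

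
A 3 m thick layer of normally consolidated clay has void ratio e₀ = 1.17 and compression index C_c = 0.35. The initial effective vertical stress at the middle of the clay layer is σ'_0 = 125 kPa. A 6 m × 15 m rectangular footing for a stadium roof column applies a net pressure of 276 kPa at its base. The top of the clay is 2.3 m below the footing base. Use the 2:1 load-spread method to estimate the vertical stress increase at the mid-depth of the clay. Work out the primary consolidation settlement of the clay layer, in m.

Mid-depth of clay below the footing base: z = 2.3 + 3/2 = 3.8 m.
Stress increase at mid-clay by the 2:1 spreading method:
Δσ = qBL/((B+z)(L+z)) = 276×6×15/((6+3.8)(15+3.8)) = 134.82 kPa
Final effective stress: σ'_f = σ'_0 + Δσ = 125 + 134.82 = 259.82 kPa.
Normally consolidated clay, so the full stress increment lies on the virgin compression line:
S_c = C_c·H/(1+e₀)·log₁₀(σ'_f/σ'_0) = 0.35×3/(1+1.17)×log₁₀(259.82/125)
    = 0.48387 × 0.31776 = 0.1538 m

S_c ≈ 0.154 m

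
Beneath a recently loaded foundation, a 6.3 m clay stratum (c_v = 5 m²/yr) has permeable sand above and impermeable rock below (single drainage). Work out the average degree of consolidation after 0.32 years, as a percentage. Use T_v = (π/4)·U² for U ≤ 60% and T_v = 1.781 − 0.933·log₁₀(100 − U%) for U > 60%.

U ≈ 22.7 %

Drainage path length: H_d = H = 6.3 m (single drainage).
T_v = c_v·t/H_d² = 5×0.32/6.3² = 0.040312.
T_v = 0.040312 corresponds to the U ≤ 60% branch:
U = √(4T_v/π) = 0.2266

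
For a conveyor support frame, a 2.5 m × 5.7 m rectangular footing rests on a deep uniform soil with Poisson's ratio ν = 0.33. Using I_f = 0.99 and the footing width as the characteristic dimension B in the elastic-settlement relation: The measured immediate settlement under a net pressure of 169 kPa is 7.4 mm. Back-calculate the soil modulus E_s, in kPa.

S_e = q·B·(1−ν²)/E_s · I_f  ⇒  E_s = q·B·(1−ν²)·I_f / S_e.
E_s = 169 × 2.5 × 0.8911 × 0.99 / 0.0074 = 50370 kPa

E_s ≈ 50400 kPa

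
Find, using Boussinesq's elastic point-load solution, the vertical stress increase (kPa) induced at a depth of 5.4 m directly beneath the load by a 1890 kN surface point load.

Boussinesq vertical stress below a point load on an elastic half-space:
Δσ_z = 3P/(2πz²) · [1 + (r/z)²]^(−5/2)
r/z = 0/5.4 = 0; [1+(r/z)²]^(−5/2) = 1.
Δσ_z = 3×1890/(2π×5.4²) × 1 = 30.947 × 1 = 30.95 kPa

Δσ_z ≈ 30.9 kPa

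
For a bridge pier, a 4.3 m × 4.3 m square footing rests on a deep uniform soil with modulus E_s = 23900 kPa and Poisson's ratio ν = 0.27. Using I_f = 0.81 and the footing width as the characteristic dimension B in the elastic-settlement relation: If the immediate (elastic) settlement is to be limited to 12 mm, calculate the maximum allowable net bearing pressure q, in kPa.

S_e = q·B·(1−ν²)/E_s · I_f  ⇒  q = S_e·E_s / (B·(1−ν²)·I_f).
q = 0.012 × 23900 / (4.3 × 0.9271 × 0.81) = 88.82 kPa

q ≈ 88.8 kPa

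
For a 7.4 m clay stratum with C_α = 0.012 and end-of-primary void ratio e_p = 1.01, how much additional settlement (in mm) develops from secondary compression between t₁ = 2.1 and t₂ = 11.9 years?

S_s ≈ 33.3 mm

Secondary compression: S_s = C_α·H/(1+e_p)·log₁₀(t₂/t₁)
S_s = 0.012×7.4/(1+1.01)×log₁₀(11.9/2.1)
    = 0.04418 × 0.7533 = 0.03328 m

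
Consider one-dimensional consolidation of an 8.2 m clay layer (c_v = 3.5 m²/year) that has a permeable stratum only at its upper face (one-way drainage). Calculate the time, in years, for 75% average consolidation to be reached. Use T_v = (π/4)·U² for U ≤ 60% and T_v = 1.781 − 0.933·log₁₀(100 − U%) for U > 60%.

t ≈ 9.16 years

Drainage path length: H_d = H = 8.2 m (single drainage).
U > 60%: T_v = 1.781 − 0.933·log₁₀(100 − 75) = 0.47672.
t = T_v·H_d²/c_v = 0.47672×8.2²/3.5 = 9.158 years.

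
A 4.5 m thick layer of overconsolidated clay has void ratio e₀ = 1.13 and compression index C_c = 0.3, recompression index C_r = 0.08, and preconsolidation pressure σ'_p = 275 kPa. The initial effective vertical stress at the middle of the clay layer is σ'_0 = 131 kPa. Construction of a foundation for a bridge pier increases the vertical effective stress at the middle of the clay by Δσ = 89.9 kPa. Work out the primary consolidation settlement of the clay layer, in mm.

S_c ≈ 38.4 mm

Final effective stress: σ'_f = 131 + 89.9 = 220.9 kPa.
σ'_f = 220.9 ≤ σ'_p = 275 kPa, so the clay remains overconsolidated and only the recompression index applies:
S_c = C_r·H/(1+e₀)·log₁₀(σ'_f/σ'_0) = 0.08×4.5/2.13×log₁₀(220.9/131)
    = 0.16902 × 0.22692 = 0.03835 m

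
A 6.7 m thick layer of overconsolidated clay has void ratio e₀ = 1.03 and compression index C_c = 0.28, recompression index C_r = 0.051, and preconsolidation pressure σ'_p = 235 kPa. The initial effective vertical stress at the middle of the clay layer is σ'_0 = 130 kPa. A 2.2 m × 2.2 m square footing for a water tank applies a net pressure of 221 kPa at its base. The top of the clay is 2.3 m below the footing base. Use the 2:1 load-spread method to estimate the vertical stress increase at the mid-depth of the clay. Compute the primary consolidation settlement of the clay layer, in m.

Mid-depth of clay below the footing base: z = 2.3 + 6.7/2 = 5.65 m.
Stress increase at mid-clay by the 2:1 spreading method:
Δσ = qBL/((B+z)(L+z)) = 221×2.2×2.2/((2.2+5.65)(2.2+5.65)) = 17.358 kPa
Final effective stress: σ'_f = 130 + 17.358 = 147.36 kPa.
σ'_f = 147.36 ≤ σ'_p = 235 kPa, so the clay remains overconsolidated and only the recompression index applies:
S_c = C_r·H/(1+e₀)·log₁₀(σ'_f/σ'_0) = 0.051×6.7/2.03×log₁₀(147.36/130)
    = 0.16833 × 0.054436 = 0.009163 m

S_c ≈ 0.00916 m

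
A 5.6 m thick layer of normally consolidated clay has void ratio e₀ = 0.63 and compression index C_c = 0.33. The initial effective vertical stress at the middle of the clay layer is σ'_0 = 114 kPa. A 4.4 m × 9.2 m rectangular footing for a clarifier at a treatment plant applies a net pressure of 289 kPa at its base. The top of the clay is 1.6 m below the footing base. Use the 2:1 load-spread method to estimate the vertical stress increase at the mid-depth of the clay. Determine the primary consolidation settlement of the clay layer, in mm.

S_c ≈ 305 mm

Mid-depth of clay below the footing base: z = 1.6 + 5.6/2 = 4.4 m.
Stress increase at mid-clay by the 2:1 spreading method:
Δσ = qBL/((B+z)(L+z)) = 289×4.4×9.2/((4.4+4.4)(9.2+4.4)) = 97.75 kPa
Final effective stress: σ'_f = σ'_0 + Δσ = 114 + 97.75 = 211.75 kPa.
Normally consolidated clay, so the full stress increment lies on the virgin compression line:
S_c = C_c·H/(1+e₀)·log₁₀(σ'_f/σ'_0) = 0.33×5.6/(1+0.63)×log₁₀(211.75/114)
    = 1.1337 × 0.26892 = 0.3049 m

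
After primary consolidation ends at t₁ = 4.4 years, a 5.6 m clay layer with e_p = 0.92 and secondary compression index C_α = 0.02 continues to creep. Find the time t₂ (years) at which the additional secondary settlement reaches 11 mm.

t₂ ≈ 6.79 years

S_s = C_α·H/(1+e_p)·log₁₀(t₂/t₁) ⇒ log₁₀(t₂/t₁) = S_s·(1+e_p)/(C_α·H).
log₁₀(t₂/t₁) = 0.011 × (1+0.92) / (0.02×5.6) = 0.1886
t₂ = t₁ × 10^0.1886 = 4.4 × 1.544 = 6.792 years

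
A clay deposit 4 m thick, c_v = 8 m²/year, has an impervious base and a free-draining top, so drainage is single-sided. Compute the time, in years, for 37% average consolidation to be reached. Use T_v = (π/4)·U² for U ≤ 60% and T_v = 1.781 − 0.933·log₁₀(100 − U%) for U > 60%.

t ≈ 0.215 years

Drainage path length: H_d = H = 4 m (single drainage).
U ≤ 60%: T_v = (π/4)·U² = (π/4)×0.37² = 0.10752.
t = T_v·H_d²/c_v = 0.10752×4²/8 = 0.215 years.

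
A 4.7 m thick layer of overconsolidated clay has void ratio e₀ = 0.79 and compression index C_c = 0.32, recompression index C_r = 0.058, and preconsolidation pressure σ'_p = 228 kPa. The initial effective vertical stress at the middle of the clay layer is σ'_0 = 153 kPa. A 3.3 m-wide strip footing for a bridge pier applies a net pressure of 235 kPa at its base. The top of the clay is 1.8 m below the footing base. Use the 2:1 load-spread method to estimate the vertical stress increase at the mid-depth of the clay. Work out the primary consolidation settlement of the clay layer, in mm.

S_c ≈ 70.2 mm

Mid-depth of clay below the footing base: z = 1.8 + 4.7/2 = 4.15 m.
Stress increase at mid-clay by the 2:1 spreading method:
Δσ = qB/(B+z) = 235×3.3/(3.3+4.15) = 104.09 kPa
Final effective stress: σ'_f = 153 + 104.09 = 257.09 kPa.
σ'_f = 257.09 > σ'_p = 228 kPa, so the stress path crosses the preconsolidation pressure — recompression up to σ'_p, then virgin compression beyond:
S_c = H/(1+e₀)·[C_r·log₁₀(σ'_p/σ'_0) + C_c·log₁₀(σ'_f/σ'_p)]
    = 4.7/1.79 × [0.058×log₁₀(228/153) + 0.32×log₁₀(257.09/228)]
    = 2.6257 × [0.010048 + 0.016688] = 0.0702 m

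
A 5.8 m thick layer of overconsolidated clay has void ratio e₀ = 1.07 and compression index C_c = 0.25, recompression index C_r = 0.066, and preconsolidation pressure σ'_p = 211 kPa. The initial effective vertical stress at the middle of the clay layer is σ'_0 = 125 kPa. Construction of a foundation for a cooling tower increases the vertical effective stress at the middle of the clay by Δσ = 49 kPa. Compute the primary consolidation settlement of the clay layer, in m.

S_c ≈ 0.0266 m

Final effective stress: σ'_f = 125 + 49 = 174 kPa.
σ'_f = 174 ≤ σ'_p = 211 kPa, so the clay remains overconsolidated and only the recompression index applies:
S_c = C_r·H/(1+e₀)·log₁₀(σ'_f/σ'_0) = 0.066×5.8/2.07×log₁₀(174/125)
    = 0.18493 × 0.14364 = 0.02656 m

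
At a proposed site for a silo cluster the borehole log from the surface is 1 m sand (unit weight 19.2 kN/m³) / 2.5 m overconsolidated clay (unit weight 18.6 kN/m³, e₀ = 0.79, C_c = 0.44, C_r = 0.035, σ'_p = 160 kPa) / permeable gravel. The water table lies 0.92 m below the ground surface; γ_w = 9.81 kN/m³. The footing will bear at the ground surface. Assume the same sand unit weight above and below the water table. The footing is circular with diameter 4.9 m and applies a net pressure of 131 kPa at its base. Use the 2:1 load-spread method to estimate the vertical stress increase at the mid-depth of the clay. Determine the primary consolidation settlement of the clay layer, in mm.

S_c ≈ 24 mm

Mid-depth of clay below the ground surface: z = 1 + 2.5/2 = 2.25 m.
Total vertical stress at mid-clay: σ_v = 19.2×1 + 18.6×1.25 = 42.45 kPa.
Pore pressure: u = 9.81×(2.25 − 0.92) = 13.047 kPa.
Initial effective stress: σ'_0 = σ_v − u = 42.45 − 13.047 = 29.403 kPa.
Stress increase at mid-clay by the 2:1 spreading method:
Δσ ≈ qD²/(D+z)² = 131×4.9²/(4.9+2.25)² = 61.525 kPa
Final effective stress: σ'_f = 29.403 + 61.525 = 90.928 kPa.
σ'_f = 90.928 ≤ σ'_p = 160 kPa, so the clay remains overconsolidated and only the recompression index applies:
S_c = C_r·H/(1+e₀)·log₁₀(σ'_f/σ'_0) = 0.035×2.5/1.79×log₁₀(90.928/29.403)
    = 0.048881 × 0.49031 = 0.02397 m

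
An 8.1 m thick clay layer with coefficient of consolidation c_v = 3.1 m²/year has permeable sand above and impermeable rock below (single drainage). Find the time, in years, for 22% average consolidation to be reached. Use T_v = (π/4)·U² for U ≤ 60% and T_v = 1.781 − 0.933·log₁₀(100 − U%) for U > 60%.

t ≈ 0.805 years

Drainage path length: H_d = H = 8.1 m (single drainage).
U ≤ 60%: T_v = (π/4)·U² = (π/4)×0.22² = 0.038013.
t = T_v·H_d²/c_v = 0.038013×8.1²/3.1 = 0.8045 years.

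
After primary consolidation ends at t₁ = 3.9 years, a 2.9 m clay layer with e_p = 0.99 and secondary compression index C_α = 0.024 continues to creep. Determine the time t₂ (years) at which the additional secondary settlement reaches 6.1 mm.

t₂ ≈ 5.83 years

S_s = C_α·H/(1+e_p)·log₁₀(t₂/t₁) ⇒ log₁₀(t₂/t₁) = S_s·(1+e_p)/(C_α·H).
log₁₀(t₂/t₁) = 0.0061 × (1+0.99) / (0.024×2.9) = 0.1744
t₂ = t₁ × 10^0.1744 = 3.9 × 1.494 = 5.827 years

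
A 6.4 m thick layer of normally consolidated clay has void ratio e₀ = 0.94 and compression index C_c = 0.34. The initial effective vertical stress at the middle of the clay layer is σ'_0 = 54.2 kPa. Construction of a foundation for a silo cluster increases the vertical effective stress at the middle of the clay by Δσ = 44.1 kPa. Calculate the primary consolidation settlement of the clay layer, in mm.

S_c ≈ 290 mm

Final effective stress: σ'_f = σ'_0 + Δσ = 54.2 + 44.1 = 98.3 kPa.
Normally consolidated clay, so the full stress increment lies on the virgin compression line:
S_c = C_c·H/(1+e₀)·log₁₀(σ'_f/σ'_0) = 0.34×6.4/(1+0.94)×log₁₀(98.3/54.2)
    = 1.1216 × 0.25855 = 0.29 m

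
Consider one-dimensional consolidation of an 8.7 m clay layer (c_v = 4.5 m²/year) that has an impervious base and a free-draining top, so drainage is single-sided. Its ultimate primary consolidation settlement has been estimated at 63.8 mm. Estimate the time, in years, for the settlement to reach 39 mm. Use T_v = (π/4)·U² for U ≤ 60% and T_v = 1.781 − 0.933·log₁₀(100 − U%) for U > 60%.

t ≈ 5.01 years

Drainage path length: H_d = H = 8.7 m (single drainage).
U = S(t)/S_ult = 39/63.8 = 0.6113.
U > 60%: T_v = 1.781 − 0.933·log₁₀(100 − 61.129) = 0.29787.
t = T_v·H_d²/c_v = 0.29787×8.7²/4.5 = 5.01 years.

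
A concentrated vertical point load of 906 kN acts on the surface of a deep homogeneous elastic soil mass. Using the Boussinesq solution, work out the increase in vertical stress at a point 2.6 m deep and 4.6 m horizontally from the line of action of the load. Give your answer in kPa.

Boussinesq vertical stress below a point load on an elastic half-space:
Δσ_z = 3P/(2πz²) · [1 + (r/z)²]^(−5/2)
r/z = 4.6/2.6 = 1.7692; [1+(r/z)²]^(−5/2) = 0.028846.
Δσ_z = 3×906/(2π×2.6²) × 0.028846 = 63.992 × 0.028846 = 1.846 kPa

Δσ_z ≈ 1.85 kPa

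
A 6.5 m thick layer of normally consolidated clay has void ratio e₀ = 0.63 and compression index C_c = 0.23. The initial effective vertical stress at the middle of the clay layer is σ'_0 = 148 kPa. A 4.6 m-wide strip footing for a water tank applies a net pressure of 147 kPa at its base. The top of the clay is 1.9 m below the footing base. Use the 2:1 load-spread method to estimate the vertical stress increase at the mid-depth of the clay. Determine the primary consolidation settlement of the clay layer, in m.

Mid-depth of clay below the footing base: z = 1.9 + 6.5/2 = 5.15 m.
Stress increase at mid-clay by the 2:1 spreading method:
Δσ = qB/(B+z) = 147×4.6/(4.6+5.15) = 69.354 kPa
Final effective stress: σ'_f = σ'_0 + Δσ = 148 + 69.354 = 217.35 kPa.
Normally consolidated clay, so the full stress increment lies on the virgin compression line:
S_c = C_c·H/(1+e₀)·log₁₀(σ'_f/σ'_0) = 0.23×6.5/(1+0.63)×log₁₀(217.35/148)
    = 0.91718 × 0.1669 = 0.1531 m

S_c ≈ 0.153 m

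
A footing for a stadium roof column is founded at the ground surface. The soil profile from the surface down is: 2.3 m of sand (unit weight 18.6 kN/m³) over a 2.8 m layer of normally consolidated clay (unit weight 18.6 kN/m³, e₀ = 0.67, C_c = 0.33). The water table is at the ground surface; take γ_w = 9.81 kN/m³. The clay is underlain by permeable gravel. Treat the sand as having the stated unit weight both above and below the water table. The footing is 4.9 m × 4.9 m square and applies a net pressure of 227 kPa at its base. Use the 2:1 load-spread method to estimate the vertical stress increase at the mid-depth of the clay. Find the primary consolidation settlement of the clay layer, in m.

Mid-depth of clay below the ground surface: z = 2.3 + 2.8/2 = 3.7 m.
Total vertical stress at mid-clay: σ_v = 18.6×2.3 + 18.6×1.4 = 68.82 kPa.
Pore pressure: u = 9.81×(3.7 − 0) = 36.297 kPa.
Initial effective stress: σ'_0 = σ_v − u = 68.82 − 36.297 = 32.523 kPa.
Stress increase at mid-clay by the 2:1 spreading method:
Δσ = qBL/((B+z)(L+z)) = 227×4.9×4.9/((4.9+3.7)(4.9+3.7)) = 73.692 kPa
Final effective stress: σ'_f = σ'_0 + Δσ = 32.523 + 73.692 = 106.22 kPa.
Normally consolidated clay, so the full stress increment lies on the virgin compression line:
S_c = C_c·H/(1+e₀)·log₁₀(σ'_f/σ'_0) = 0.33×2.8/(1+0.67)×log₁₀(106.22/32.523)
    = 0.55329 × 0.51402 = 0.2844 m

S_c ≈ 0.284 m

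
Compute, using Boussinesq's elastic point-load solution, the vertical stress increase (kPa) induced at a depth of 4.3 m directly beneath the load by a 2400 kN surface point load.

Δσ_z ≈ 62 kPa

Boussinesq vertical stress below a point load on an elastic half-space:
Δσ_z = 3P/(2πz²) · [1 + (r/z)²]^(−5/2)
r/z = 0/4.3 = 0; [1+(r/z)²]^(−5/2) = 1.
Δσ_z = 3×2400/(2π×4.3²) × 1 = 61.975 × 1 = 61.98 kPa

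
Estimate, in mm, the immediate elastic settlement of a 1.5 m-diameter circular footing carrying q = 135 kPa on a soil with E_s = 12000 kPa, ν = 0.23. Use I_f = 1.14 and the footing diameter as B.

Immediate (elastic) settlement: S_e = q·B·(1−ν²)/E_s · I_f.
S_e = 135 × 1.5 × (1 − 0.23²) / 12000 × 1.14
    = 135 × 1.5 × 0.9471 / 12000 × 1.14
    = 0.01822 m = 18.22 mm

S_e ≈ 18.2 mm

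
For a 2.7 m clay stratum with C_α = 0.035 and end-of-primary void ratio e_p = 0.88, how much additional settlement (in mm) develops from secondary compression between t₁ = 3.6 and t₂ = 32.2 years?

Secondary compression: S_s = C_α·H/(1+e_p)·log₁₀(t₂/t₁)
S_s = 0.035×2.7/(1+0.88)×log₁₀(32.2/3.6)
    = 0.05027 × 0.9516 = 0.04783 m

S_s ≈ 47.8 mm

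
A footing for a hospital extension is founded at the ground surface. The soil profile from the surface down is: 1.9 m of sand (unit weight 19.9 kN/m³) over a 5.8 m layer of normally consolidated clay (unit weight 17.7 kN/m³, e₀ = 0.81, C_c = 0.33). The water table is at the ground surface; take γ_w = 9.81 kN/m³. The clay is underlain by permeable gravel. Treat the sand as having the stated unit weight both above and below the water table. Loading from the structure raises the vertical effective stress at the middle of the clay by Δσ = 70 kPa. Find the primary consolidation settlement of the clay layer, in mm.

S_c ≈ 450 mm

Mid-depth of clay below the ground surface: z = 1.9 + 5.8/2 = 4.8 m.
Total vertical stress at mid-clay: σ_v = 19.9×1.9 + 17.7×2.9 = 89.14 kPa.
Pore pressure: u = 9.81×(4.8 − 0) = 47.088 kPa.
Initial effective stress: σ'_0 = σ_v − u = 89.14 − 47.088 = 42.052 kPa.
Final effective stress: σ'_f = σ'_0 + Δσ = 42.052 + 70 = 112.05 kPa.
Normally consolidated clay, so the full stress increment lies on the virgin compression line:
S_c = C_c·H/(1+e₀)·log₁₀(σ'_f/σ'_0) = 0.33×5.8/(1+0.81)×log₁₀(112.05/42.052)
    = 1.0575 × 0.42563 = 0.4501 m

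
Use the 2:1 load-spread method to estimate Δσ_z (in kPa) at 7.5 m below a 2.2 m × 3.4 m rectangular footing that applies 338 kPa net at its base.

By the 2:1 method the load spreads at 1 horizontal : 2 vertical, so at depth z the loaded area has grown by z in each plan dimension:
Δσ = qBL/((B+z)(L+z)) = 338×2.2×3.4/((2.2+7.5)(3.4+7.5)) = 23.912 kPa

Δσ_z ≈ 23.9 kPa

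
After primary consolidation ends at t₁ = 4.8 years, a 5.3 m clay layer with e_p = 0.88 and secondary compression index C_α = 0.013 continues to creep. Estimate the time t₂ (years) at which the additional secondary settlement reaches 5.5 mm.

S_s = C_α·H/(1+e_p)·log₁₀(t₂/t₁) ⇒ log₁₀(t₂/t₁) = S_s·(1+e_p)/(C_α·H).
log₁₀(t₂/t₁) = 0.0055 × (1+0.88) / (0.013×5.3) = 0.1501
t₂ = t₁ × 10^0.1501 = 4.8 × 1.413 = 6.781 years

t₂ ≈ 6.78 years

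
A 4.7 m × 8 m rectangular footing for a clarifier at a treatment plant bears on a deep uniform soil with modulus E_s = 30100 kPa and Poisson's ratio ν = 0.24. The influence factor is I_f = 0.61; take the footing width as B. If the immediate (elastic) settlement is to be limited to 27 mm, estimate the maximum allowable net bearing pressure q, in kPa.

q ≈ 301 kPa

S_e = q·B·(1−ν²)/E_s · I_f  ⇒  q = S_e·E_s / (B·(1−ν²)·I_f).
q = 0.027 × 30100 / (4.7 × 0.9424 × 0.61) = 300.8 kPa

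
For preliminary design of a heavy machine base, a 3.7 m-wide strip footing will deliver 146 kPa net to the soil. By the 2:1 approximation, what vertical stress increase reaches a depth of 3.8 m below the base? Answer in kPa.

By the 2:1 method the load spreads at 1 horizontal : 2 vertical, so at depth z the loaded area has grown by z in each plan dimension:
Δσ = qB/(B+z) = 146×3.7/(3.7+3.8) = 72.027 kPa

Δσ_z ≈ 72 kPa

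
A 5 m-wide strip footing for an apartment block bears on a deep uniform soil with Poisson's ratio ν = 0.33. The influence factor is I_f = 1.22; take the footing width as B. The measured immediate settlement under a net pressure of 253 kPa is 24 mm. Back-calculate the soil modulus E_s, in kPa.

S_e = q·B·(1−ν²)/E_s · I_f  ⇒  E_s = q·B·(1−ν²)·I_f / S_e.
E_s = 253 × 5 × 0.8911 × 1.22 / 0.024 = 57300 kPa

E_s ≈ 57300 kPa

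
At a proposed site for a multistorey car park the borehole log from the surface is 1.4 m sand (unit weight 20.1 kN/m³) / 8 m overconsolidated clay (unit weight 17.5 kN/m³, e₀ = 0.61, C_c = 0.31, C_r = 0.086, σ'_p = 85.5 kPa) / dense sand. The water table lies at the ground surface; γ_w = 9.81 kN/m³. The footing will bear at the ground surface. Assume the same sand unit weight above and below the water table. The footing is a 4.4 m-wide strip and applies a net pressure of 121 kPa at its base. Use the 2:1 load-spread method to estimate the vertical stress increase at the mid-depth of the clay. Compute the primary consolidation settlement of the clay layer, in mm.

S_c ≈ 220 mm

Mid-depth of clay below the ground surface: z = 1.4 + 8/2 = 5.4 m.
Total vertical stress at mid-clay: σ_v = 20.1×1.4 + 17.5×4 = 98.14 kPa.
Pore pressure: u = 9.81×(5.4 − 0) = 52.974 kPa.
Initial effective stress: σ'_0 = σ_v − u = 98.14 − 52.974 = 45.166 kPa.
Stress increase at mid-clay by the 2:1 spreading method:
Δσ = qB/(B+z) = 121×4.4/(4.4+5.4) = 54.327 kPa
Final effective stress: σ'_f = 45.166 + 54.327 = 99.493 kPa.
σ'_f = 99.493 > σ'_p = 85.5 kPa, so the stress path crosses the preconsolidation pressure — recompression up to σ'_p, then virgin compression beyond:
S_c = H/(1+e₀)·[C_r·log₁₀(σ'_p/σ'_0) + C_c·log₁₀(σ'_f/σ'_p)]
    = 8/1.61 × [0.086×log₁₀(85.5/45.166) + 0.31×log₁₀(99.493/85.5)]
    = 4.9689 × [0.023835 + 0.020406] = 0.2198 m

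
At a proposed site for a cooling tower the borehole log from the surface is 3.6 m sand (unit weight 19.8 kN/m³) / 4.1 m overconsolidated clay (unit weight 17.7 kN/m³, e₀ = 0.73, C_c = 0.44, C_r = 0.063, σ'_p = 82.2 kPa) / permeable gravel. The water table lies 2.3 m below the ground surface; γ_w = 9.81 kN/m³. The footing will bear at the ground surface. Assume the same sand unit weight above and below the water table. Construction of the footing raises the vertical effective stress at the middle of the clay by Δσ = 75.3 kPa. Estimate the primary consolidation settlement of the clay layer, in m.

S_c ≈ 0.279 m

Mid-depth of clay below the ground surface: z = 3.6 + 4.1/2 = 5.65 m.
Total vertical stress at mid-clay: σ_v = 19.8×3.6 + 17.7×2.05 = 107.56 kPa.
Pore pressure: u = 9.81×(5.65 − 2.3) = 32.864 kPa.
Initial effective stress: σ'_0 = σ_v − u = 107.56 − 32.864 = 74.696 kPa.
Final effective stress: σ'_f = 74.696 + 75.3 = 150 kPa.
σ'_f = 150 > σ'_p = 82.2 kPa, so the stress path crosses the preconsolidation pressure — recompression up to σ'_p, then virgin compression beyond:
S_c = H/(1+e₀)·[C_r·log₁₀(σ'_p/σ'_0) + C_c·log₁₀(σ'_f/σ'_p)]
    = 4.1/1.73 × [0.063×log₁₀(82.2/74.696) + 0.44×log₁₀(150/82.2)]
    = 2.3699 × [0.0026192 + 0.11494] = 0.2786 m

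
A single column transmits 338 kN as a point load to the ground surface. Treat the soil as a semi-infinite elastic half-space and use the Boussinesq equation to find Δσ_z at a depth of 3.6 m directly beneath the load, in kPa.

Boussinesq vertical stress below a point load on an elastic half-space:
Δσ_z = 3P/(2πz²) · [1 + (r/z)²]^(−5/2)
r/z = 0/3.6 = 0; [1+(r/z)²]^(−5/2) = 1.
Δσ_z = 3×338/(2π×3.6²) × 1 = 12.452 × 1 = 12.45 kPa

Δσ_z ≈ 12.5 kPa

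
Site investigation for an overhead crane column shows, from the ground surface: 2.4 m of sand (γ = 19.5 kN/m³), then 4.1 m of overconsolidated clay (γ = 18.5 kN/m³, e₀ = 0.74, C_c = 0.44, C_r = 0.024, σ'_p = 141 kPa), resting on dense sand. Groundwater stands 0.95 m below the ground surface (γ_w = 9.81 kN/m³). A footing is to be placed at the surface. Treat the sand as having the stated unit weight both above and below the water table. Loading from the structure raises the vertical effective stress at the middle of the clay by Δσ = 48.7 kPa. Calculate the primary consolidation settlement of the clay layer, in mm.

S_c ≈ 16.6 mm

Mid-depth of clay below the ground surface: z = 2.4 + 4.1/2 = 4.45 m.
Total vertical stress at mid-clay: σ_v = 19.5×2.4 + 18.5×2.05 = 84.725 kPa.
Pore pressure: u = 9.81×(4.45 − 0.95) = 34.335 kPa.
Initial effective stress: σ'_0 = σ_v − u = 84.725 − 34.335 = 50.39 kPa.
Final effective stress: σ'_f = 50.39 + 48.7 = 99.09 kPa.
σ'_f = 99.09 ≤ σ'_p = 141 kPa, so the clay remains overconsolidated and only the recompression index applies:
S_c = C_r·H/(1+e₀)·log₁₀(σ'_f/σ'_0) = 0.024×4.1/1.74×log₁₀(99.09/50.39)
    = 0.056551 × 0.29369 = 0.01661 m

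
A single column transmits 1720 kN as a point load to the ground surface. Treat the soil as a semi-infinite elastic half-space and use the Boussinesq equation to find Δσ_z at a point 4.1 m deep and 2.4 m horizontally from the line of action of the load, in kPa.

Δσ_z ≈ 23.4 kPa

Boussinesq vertical stress below a point load on an elastic half-space:
Δσ_z = 3P/(2πz²) · [1 + (r/z)²]^(−5/2)
r/z = 2.4/4.1 = 0.58537; [1+(r/z)²]^(−5/2) = 0.47873.
Δσ_z = 3×1720/(2π×4.1²) × 0.47873 = 48.854 × 0.47873 = 23.39 kPa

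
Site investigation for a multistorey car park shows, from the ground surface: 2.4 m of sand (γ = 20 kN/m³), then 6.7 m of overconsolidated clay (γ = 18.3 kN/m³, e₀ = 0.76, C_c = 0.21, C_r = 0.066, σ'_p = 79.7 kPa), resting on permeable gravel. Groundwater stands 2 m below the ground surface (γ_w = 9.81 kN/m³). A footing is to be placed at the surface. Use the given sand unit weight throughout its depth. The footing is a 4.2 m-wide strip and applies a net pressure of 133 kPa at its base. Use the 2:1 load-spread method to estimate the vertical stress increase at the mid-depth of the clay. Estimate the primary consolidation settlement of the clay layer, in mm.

S_c ≈ 177 mm

Mid-depth of clay below the ground surface: z = 2.4 + 6.7/2 = 5.75 m.
Total vertical stress at mid-clay: σ_v = 20×2.4 + 18.3×3.35 = 109.31 kPa.
Pore pressure: u = 9.81×(5.75 − 2) = 36.788 kPa.
Initial effective stress: σ'_0 = σ_v − u = 109.31 − 36.788 = 72.522 kPa.
Stress increase at mid-clay by the 2:1 spreading method:
Δσ = qB/(B+z) = 133×4.2/(4.2+5.75) = 56.141 kPa
Final effective stress: σ'_f = 72.522 + 56.141 = 128.66 kPa.
σ'_f = 128.66 > σ'_p = 79.7 kPa, so the stress path crosses the preconsolidation pressure — recompression up to σ'_p, then virgin compression beyond:
S_c = H/(1+e₀)·[C_r·log₁₀(σ'_p/σ'_0) + C_c·log₁₀(σ'_f/σ'_p)]
    = 6.7/1.76 × [0.066×log₁₀(79.7/72.522) + 0.21×log₁₀(128.66/79.7)]
    = 3.8068 × [0.0027052 + 0.043677] = 0.1766 m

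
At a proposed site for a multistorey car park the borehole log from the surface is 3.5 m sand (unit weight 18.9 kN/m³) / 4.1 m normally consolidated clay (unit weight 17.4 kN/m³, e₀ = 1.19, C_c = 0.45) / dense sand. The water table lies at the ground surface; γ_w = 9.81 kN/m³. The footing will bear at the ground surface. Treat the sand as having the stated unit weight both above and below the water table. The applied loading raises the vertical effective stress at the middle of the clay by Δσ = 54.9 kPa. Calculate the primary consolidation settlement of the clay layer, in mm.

Mid-depth of clay below the ground surface: z = 3.5 + 4.1/2 = 5.55 m.
Total vertical stress at mid-clay: σ_v = 18.9×3.5 + 17.4×2.05 = 101.82 kPa.
Pore pressure: u = 9.81×(5.55 − 0) = 54.446 kPa.
Initial effective stress: σ'_0 = σ_v − u = 101.82 − 54.446 = 47.374 kPa.
Final effective stress: σ'_f = σ'_0 + Δσ = 47.374 + 54.9 = 102.27 kPa.
Normally consolidated clay, so the full stress increment lies on the virgin compression line:
S_c = C_c·H/(1+e₀)·log₁₀(σ'_f/σ'_0) = 0.45×4.1/(1+1.19)×log₁₀(102.27/47.374)
    = 0.84247 × 0.33421 = 0.2816 m

S_c ≈ 282 mm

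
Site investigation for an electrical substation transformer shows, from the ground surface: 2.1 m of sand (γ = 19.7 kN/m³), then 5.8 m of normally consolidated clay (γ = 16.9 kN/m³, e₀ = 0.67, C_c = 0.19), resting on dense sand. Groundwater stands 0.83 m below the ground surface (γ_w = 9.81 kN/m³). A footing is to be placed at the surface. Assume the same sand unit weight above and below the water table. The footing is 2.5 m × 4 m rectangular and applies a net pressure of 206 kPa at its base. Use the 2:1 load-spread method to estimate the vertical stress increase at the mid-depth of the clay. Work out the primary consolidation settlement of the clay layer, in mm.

S_c ≈ 138 mm

Mid-depth of clay below the ground surface: z = 2.1 + 5.8/2 = 5 m.
Total vertical stress at mid-clay: σ_v = 19.7×2.1 + 16.9×2.9 = 90.38 kPa.
Pore pressure: u = 9.81×(5 − 0.83) = 40.908 kPa.
Initial effective stress: σ'_0 = σ_v − u = 90.38 − 40.908 = 49.472 kPa.
Stress increase at mid-clay by the 2:1 spreading method:
Δσ = qBL/((B+z)(L+z)) = 206×2.5×4/((2.5+5)(4+5)) = 30.519 kPa
Final effective stress: σ'_f = σ'_0 + Δσ = 49.472 + 30.519 = 79.991 kPa.
Normally consolidated clay, so the full stress increment lies on the virgin compression line:
S_c = C_c·H/(1+e₀)·log₁₀(σ'_f/σ'_0) = 0.19×5.8/(1+0.67)×log₁₀(79.991/49.472)
    = 0.65988 × 0.20868 = 0.1377 m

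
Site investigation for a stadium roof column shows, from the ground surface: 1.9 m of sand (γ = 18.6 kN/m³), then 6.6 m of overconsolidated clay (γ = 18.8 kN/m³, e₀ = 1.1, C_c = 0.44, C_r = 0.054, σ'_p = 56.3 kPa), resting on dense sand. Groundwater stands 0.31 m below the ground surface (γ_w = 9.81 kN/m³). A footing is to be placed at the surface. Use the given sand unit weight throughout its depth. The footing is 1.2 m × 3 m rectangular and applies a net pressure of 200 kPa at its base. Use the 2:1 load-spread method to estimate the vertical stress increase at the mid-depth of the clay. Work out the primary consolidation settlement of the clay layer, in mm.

Mid-depth of clay below the ground surface: z = 1.9 + 6.6/2 = 5.2 m.
Total vertical stress at mid-clay: σ_v = 18.6×1.9 + 18.8×3.3 = 97.38 kPa.
Pore pressure: u = 9.81×(5.2 − 0.31) = 47.971 kPa.
Initial effective stress: σ'_0 = σ_v − u = 97.38 − 47.971 = 49.409 kPa.
Stress increase at mid-clay by the 2:1 spreading method:
Δσ = qBL/((B+z)(L+z)) = 200×1.2×3/((1.2+5.2)(3+5.2)) = 13.72 kPa
Final effective stress: σ'_f = 49.409 + 13.72 = 63.129 kPa.
σ'_f = 63.129 > σ'_p = 56.3 kPa, so the stress path crosses the preconsolidation pressure — recompression up to σ'_p, then virgin compression beyond:
S_c = H/(1+e₀)·[C_r·log₁₀(σ'_p/σ'_0) + C_c·log₁₀(σ'_f/σ'_p)]
    = 6.6/2.1 × [0.054×log₁₀(56.3/49.409) + 0.44×log₁₀(63.129/56.3)]
    = 3.1429 × [0.0030619 + 0.021877] = 0.07838 m

S_c ≈ 78.4 mm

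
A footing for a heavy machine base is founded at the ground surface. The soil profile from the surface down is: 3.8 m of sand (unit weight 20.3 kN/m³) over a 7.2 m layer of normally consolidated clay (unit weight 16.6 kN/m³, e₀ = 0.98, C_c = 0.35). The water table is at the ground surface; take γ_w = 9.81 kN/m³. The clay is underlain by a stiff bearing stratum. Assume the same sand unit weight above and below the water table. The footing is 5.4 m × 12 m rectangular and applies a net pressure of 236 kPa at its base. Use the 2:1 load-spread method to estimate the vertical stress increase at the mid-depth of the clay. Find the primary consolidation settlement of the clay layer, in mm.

Mid-depth of clay below the ground surface: z = 3.8 + 7.2/2 = 7.4 m.
Total vertical stress at mid-clay: σ_v = 20.3×3.8 + 16.6×3.6 = 136.9 kPa.
Pore pressure: u = 9.81×(7.4 − 0) = 72.594 kPa.
Initial effective stress: σ'_0 = σ_v − u = 136.9 − 72.594 = 64.306 kPa.
Stress increase at mid-clay by the 2:1 spreading method:
Δσ = qBL/((B+z)(L+z)) = 236×5.4×12/((5.4+7.4)(12+7.4)) = 61.585 kPa
Final effective stress: σ'_f = σ'_0 + Δσ = 64.306 + 61.585 = 125.89 kPa.
Normally consolidated clay, so the full stress increment lies on the virgin compression line:
S_c = C_c·H/(1+e₀)·log₁₀(σ'_f/σ'_0) = 0.35×7.2/(1+0.98)×log₁₀(125.89/64.306)
    = 1.2727 × 0.29174 = 0.3713 m

S_c ≈ 371 mm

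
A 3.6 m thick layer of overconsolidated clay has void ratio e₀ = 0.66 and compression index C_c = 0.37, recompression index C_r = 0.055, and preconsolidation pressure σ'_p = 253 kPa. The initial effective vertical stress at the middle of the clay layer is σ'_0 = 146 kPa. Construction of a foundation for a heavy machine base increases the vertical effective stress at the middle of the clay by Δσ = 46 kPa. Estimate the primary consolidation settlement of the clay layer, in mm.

Final effective stress: σ'_f = 146 + 46 = 192 kPa.
σ'_f = 192 ≤ σ'_p = 253 kPa, so the clay remains overconsolidated and only the recompression index applies:
S_c = C_r·H/(1+e₀)·log₁₀(σ'_f/σ'_0) = 0.055×3.6/1.66×log₁₀(192/146)
    = 0.11928 × 0.11895 = 0.01419 m

S_c ≈ 14.2 mm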